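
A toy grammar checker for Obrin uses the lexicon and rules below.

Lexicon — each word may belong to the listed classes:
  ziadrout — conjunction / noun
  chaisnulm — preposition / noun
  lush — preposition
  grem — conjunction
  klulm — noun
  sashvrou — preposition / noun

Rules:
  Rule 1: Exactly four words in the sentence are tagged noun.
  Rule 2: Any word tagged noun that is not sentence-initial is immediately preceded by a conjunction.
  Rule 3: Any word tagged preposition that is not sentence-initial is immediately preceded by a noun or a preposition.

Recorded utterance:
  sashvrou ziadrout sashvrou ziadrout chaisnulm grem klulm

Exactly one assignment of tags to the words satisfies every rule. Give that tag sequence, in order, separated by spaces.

Candidates per position — 1:sashvrou {preposition,noun}; 2:ziadrout {conjunction,noun}; 3:sashvrou {preposition,noun}; 4:ziadrout {conjunction,noun}; 5:chaisnulm {preposition,noun}; 6:grem {conjunction}; 7:klulm {noun}.
Word 2 cannot be noun — rule 2 would then fail for every completion. It is conjunction.
Word 3 cannot be preposition — rule 3 would then fail for every completion. It is noun.
Word 4 cannot be noun — rule 2 would then fail for every completion. It is conjunction.
Word 5 cannot be preposition — rule 1 would then fail for every completion. It is noun.
Word 1 cannot be preposition — rule 1 would then fail for every completion. It is noun.
The only consistent sequence is: noun conjunction noun conjunction noun conjunction noun.
Check: rule 1 holds; rule 2 holds; rule 3 holds.

noun conjunction noun conjunction noun conjunction noun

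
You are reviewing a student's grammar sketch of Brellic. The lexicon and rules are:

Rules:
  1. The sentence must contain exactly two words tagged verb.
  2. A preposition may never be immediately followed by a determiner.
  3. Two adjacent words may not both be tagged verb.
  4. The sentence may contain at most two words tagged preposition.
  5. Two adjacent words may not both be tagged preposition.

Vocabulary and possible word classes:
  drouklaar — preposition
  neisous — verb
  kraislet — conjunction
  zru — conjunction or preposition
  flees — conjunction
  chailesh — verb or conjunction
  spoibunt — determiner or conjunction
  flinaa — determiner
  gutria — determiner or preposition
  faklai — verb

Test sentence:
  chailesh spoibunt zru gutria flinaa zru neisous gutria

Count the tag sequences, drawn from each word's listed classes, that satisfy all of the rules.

Candidates per position — 1:chailesh {verb,conjunction}; 2:spoibunt {determiner,conjunction}; 3:zru {conjunction,preposition}; 4:gutria {determiner,preposition}; 5:flinaa {determiner}; 6:zru {conjunction,preposition}; 7:neisous {verb}; 8:gutria {determiner,preposition}.
There are 64 candidate sequences in total.
Checking each against the rules leaves 8 sequences.
Count = 8.

8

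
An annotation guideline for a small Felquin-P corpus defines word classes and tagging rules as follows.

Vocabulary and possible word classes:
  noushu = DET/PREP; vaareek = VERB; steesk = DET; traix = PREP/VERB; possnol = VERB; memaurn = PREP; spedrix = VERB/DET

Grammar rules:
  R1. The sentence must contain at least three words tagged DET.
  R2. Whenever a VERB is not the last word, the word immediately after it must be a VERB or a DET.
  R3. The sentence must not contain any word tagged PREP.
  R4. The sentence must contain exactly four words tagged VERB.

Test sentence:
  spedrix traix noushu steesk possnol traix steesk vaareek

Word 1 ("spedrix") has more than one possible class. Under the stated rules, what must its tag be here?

DET

Candidates per position — 1:spedrix {VERB,DET}; 2:traix {PREP,VERB}; 3:noushu {DET,PREP}; 4:steesk {DET}; 5:possnol {VERB}; 6:traix {PREP,VERB}; 7:steesk {DET}; 8:vaareek {VERB}.
Position 2: PREP is ruled out by rule 3; that leaves VERB.
Position 3: PREP is ruled out by rule 2; that leaves DET.
Position 6: PREP is ruled out by rule 2; that leaves VERB.
Position 1: VERB is ruled out by rule 4; that leaves DET.
The unique satisfying tagging is: DET VERB DET DET VERB VERB DET VERB.
Check: rule 1 holds; rule 2 holds; rule 3 holds; rule 4 holds.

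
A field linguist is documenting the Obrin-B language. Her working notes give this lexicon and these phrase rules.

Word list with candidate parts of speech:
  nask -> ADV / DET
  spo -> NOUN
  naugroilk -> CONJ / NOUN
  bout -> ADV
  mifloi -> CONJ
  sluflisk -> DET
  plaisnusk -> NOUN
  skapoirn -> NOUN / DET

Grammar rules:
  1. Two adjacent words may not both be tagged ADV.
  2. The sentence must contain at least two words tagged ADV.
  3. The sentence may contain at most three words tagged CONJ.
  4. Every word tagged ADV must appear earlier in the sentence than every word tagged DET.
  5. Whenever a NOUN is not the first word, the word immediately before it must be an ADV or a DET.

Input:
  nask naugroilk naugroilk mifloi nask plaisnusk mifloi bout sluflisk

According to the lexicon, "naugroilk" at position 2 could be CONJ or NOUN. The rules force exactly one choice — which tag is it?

NOUN

Candidates per position — 1:nask {ADV,DET}; 2:naugroilk {CONJ,NOUN}; 3:naugroilk {CONJ,NOUN}; 4:mifloi {CONJ}; 5:nask {ADV,DET}; 6:plaisnusk {NOUN}; 7:mifloi {CONJ}; 8:bout {ADV}; 9:sluflisk {DET}.
Position 1: tagging it DET would leave rule 4 unsatisfiable, so it must be ADV.
Position 3: tagging it NOUN would leave rule 5 unsatisfiable, so it must be CONJ.
Position 5: tagging it DET would leave rule 4 unsatisfiable, so it must be ADV.
Position 2: tagging it CONJ would leave rule 3 unsatisfiable, so it must be NOUN.
The only consistent sequence is: ADV NOUN CONJ CONJ ADV NOUN CONJ ADV DET.
Check: rule 1 satisfied; rule 2 satisfied; rule 3 satisfied; rule 4 satisfied; rule 5 satisfied.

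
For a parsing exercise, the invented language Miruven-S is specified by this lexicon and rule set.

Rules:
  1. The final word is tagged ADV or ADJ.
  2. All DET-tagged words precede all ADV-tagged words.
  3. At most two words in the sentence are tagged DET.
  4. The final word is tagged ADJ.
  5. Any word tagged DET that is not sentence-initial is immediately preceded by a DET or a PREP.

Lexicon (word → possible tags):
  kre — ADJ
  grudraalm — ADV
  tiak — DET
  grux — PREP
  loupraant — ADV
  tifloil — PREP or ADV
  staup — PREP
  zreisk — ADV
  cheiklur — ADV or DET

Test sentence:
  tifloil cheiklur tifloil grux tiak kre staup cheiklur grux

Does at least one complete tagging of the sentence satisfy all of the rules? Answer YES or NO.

NO

Candidates per position — 1:tifloil {PREP,ADV}; 2:cheiklur {ADV,DET}; 3:tifloil {PREP,ADV}; 4:grux {PREP}; 5:tiak {DET}; 6:kre {ADJ}; 7:staup {PREP}; 8:cheiklur {ADV,DET}; 9:grux {PREP}.
Rule 1 cannot be satisfied by any choice of tags from the lexicon.
So there is no consistent tagging.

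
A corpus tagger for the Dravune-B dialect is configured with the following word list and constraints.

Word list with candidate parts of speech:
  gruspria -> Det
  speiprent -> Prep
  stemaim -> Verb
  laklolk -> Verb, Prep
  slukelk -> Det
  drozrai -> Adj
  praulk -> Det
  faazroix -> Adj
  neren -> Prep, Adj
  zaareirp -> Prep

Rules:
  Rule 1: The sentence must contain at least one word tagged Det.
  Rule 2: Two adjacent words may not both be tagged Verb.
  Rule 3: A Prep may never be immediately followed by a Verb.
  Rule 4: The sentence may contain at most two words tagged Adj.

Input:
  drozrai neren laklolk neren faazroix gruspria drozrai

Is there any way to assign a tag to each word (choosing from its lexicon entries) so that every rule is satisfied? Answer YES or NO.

NO

Candidates per position — 1:drozrai {Adj}; 2:neren {Prep,Adj}; 3:laklolk {Verb,Prep}; 4:neren {Prep,Adj}; 5:faazroix {Adj}; 6:gruspria {Det}; 7:drozrai {Adj}.
Rule 4 cannot be satisfied by any choice of tags from the lexicon.
So there is no consistent tagging.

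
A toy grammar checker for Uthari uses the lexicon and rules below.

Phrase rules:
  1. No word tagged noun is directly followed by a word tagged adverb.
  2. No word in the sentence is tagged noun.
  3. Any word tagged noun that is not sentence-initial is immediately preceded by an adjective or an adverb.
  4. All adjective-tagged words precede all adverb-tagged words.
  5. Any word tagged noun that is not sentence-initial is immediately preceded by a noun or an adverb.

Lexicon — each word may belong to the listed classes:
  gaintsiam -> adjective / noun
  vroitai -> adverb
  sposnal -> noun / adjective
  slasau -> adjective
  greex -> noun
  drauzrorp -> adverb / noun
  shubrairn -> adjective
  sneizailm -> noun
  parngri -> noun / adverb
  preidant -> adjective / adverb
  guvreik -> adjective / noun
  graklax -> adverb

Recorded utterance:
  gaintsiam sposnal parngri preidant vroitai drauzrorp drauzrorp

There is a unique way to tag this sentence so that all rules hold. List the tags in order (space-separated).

adjective adjective adverb adverb adverb adverb adverb

Candidates per position — 1:gaintsiam {adjective,noun}; 2:sposnal {noun,adjective}; 3:parngri {noun,adverb}; 4:preidant {adjective,adverb}; 5:vroitai {adverb}; 6:drauzrorp {adverb,noun}; 7:drauzrorp {adverb,noun}.
Word 1 cannot be noun — rule 2 would then fail for every completion. It is adjective.
Word 2 cannot be noun — rule 2 would then fail for every completion. It is adjective.
Word 3 cannot be noun — rule 2 would then fail for every completion. It is adverb.
Word 4 cannot be adjective — rule 4 would then fail for every completion. It is adverb.
Word 6 cannot be noun — rule 2 would then fail for every completion. It is adverb.
Word 7 cannot be noun — rule 2 would then fail for every completion. It is adverb.
The only consistent sequence is: adjective adjective adverb adverb adverb adverb adverb.
Check: rule 1 satisfied; rule 2 satisfied; rule 3 satisfied; rule 4 satisfied; rule 5 satisfied.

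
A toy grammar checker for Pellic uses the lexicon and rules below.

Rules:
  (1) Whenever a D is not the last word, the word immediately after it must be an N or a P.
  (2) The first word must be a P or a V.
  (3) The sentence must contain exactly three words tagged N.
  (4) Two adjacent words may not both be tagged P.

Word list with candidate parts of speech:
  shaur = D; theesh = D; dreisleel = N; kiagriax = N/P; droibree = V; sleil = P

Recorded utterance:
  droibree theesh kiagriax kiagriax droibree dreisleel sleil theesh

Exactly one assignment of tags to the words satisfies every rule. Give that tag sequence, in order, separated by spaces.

V D N N V N P D

Candidates per position — 1:droibree {V}; 2:theesh {D}; 3:kiagriax {N,P}; 4:kiagriax {N,P}; 5:droibree {V}; 6:dreisleel {N}; 7:sleil {P}; 8:theesh {D}.
Position 3: tagging it P would leave rule 3 unsatisfiable, so it must be N.
Position 4: tagging it P would leave rule 3 unsatisfiable, so it must be N.
The unique satisfying tagging is: V D N N V N P D.
Check: rule 1 ok; rule 2 ok; rule 3 ok; rule 4 ok.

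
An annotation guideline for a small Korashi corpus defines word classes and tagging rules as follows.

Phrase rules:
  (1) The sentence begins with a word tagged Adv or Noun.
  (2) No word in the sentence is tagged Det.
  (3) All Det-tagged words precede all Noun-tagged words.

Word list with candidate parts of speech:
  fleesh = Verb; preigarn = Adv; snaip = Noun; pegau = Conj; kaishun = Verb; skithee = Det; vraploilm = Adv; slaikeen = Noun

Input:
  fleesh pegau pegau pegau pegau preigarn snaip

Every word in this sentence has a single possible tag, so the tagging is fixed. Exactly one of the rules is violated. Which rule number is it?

1

Fixed tagging: Verb Conj Conj Conj Conj Adv Noun.
Rule check: R1 fails, R2 ok, R3 ok.
Only rule 1 fails.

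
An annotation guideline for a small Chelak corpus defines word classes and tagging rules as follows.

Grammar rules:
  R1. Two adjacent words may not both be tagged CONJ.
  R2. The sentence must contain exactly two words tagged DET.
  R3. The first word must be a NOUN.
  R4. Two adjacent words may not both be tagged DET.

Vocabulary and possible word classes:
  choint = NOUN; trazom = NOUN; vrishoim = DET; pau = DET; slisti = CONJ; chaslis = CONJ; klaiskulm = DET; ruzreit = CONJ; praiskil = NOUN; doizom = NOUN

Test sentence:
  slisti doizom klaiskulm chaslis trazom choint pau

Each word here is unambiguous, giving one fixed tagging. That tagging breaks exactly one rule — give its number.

Fixed tagging: CONJ NOUN DET CONJ NOUN NOUN DET.
Checking each rule: R1 pass, R2 pass, R3 fail, R4 pass.
Only rule 3 fails.

3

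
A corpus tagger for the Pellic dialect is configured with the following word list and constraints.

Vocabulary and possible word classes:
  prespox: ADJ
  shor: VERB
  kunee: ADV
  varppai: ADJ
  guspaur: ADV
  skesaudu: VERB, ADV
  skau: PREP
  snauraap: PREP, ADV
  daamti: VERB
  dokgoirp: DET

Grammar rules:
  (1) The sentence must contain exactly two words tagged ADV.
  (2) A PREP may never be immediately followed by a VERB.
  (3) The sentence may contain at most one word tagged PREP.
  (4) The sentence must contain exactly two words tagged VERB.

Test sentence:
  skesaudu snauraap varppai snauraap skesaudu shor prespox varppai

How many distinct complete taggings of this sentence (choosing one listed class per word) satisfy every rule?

3

Candidates per position — 1:skesaudu {VERB,ADV}; 2:snauraap {PREP,ADV}; 3:varppai {ADJ}; 4:snauraap {PREP,ADV}; 5:skesaudu {VERB,ADV}; 6:shor {VERB}; 7:prespox {ADJ}; 8:varppai {ADJ}.
There are 16 candidate sequences in total.
The sequences that satisfy every rule: VERB PREP ADJ ADV ADV VERB ADJ ADJ; VERB ADV ADJ PREP ADV VERB ADJ ADJ; ADV PREP ADJ ADV VERB VERB ADJ ADJ.
Count = 3.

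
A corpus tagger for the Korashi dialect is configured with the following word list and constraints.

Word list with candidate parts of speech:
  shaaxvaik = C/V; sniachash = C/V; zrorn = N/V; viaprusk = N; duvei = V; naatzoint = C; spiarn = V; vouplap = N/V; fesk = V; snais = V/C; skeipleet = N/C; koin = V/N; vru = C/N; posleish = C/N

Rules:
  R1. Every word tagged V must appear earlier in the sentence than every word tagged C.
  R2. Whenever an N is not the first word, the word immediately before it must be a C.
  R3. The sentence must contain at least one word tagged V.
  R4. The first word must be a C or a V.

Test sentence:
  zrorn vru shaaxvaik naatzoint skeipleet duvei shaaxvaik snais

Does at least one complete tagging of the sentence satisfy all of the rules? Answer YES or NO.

Candidates per position — 1:zrorn {N,V}; 2:vru {C,N}; 3:shaaxvaik {C,V}; 4:naatzoint {C}; 5:skeipleet {N,C}; 6:duvei {V}; 7:shaaxvaik {C,V}; 8:snais {V,C}.
Rule 1 cannot be satisfied by any choice of tags from the lexicon.
So there is no consistent tagging.

NO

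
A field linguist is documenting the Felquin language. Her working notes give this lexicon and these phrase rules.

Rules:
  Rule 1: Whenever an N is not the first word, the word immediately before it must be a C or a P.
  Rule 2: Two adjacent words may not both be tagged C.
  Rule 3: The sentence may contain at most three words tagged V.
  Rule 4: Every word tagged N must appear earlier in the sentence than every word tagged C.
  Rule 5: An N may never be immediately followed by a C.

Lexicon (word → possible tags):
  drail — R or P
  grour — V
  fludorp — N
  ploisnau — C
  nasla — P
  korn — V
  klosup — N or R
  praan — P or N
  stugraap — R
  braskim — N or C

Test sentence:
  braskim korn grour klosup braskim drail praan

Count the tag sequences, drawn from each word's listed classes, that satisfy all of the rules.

4

Candidates per position — 1:braskim {N,C}; 2:korn {V}; 3:grour {V}; 4:klosup {N,R}; 5:braskim {N,C}; 6:drail {R,P}; 7:praan {P,N}.
There are 32 candidate sequences in total.
The sequences that satisfy every rule: N V V R C R P; N V V R C P P; C V V R C R P; C V V R C P P.
Count = 4.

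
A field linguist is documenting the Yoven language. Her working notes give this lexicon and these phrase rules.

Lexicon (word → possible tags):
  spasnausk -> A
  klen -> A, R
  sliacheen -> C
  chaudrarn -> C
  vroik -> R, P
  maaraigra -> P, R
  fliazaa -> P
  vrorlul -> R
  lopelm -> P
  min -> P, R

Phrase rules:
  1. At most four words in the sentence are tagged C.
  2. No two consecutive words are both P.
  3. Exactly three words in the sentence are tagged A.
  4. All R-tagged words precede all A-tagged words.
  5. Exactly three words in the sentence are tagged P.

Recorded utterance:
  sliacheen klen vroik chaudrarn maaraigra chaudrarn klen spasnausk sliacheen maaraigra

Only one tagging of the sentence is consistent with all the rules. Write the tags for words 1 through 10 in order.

Candidates per position — 1:sliacheen {C}; 2:klen {A,R}; 3:vroik {R,P}; 4:chaudrarn {C}; 5:maaraigra {P,R}; 6:chaudrarn {C}; 7:klen {A,R}; 8:spasnausk {A}; 9:sliacheen {C}; 10:maaraigra {P,R}.
At position 2, choosing R makes rule 3 impossible to satisfy; hence A.
At position 3, choosing R makes rule 4 impossible to satisfy; hence P.
At position 5, choosing R makes rule 4 impossible to satisfy; hence P.
At position 7, choosing R makes rule 3 impossible to satisfy; hence A.
At position 10, choosing R makes rule 4 impossible to satisfy; hence P.
The unique satisfying tagging is: C A P C P C A A C P.
Rule-by-rule: rule 1 holds; rule 2 holds; rule 3 holds; rule 4 holds; rule 5 holds.

C A P C P C A A C P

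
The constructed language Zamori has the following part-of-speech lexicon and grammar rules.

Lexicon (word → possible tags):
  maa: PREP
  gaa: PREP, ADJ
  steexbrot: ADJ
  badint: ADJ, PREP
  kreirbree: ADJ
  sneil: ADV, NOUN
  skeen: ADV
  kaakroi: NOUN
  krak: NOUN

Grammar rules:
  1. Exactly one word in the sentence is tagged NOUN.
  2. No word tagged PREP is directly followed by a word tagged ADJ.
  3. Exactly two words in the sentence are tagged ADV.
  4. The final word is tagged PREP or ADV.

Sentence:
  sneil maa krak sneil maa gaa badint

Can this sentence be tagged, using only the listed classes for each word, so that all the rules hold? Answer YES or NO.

Candidates per position — 1:sneil {ADV,NOUN}; 2:maa {PREP}; 3:krak {NOUN}; 4:sneil {ADV,NOUN}; 5:maa {PREP}; 6:gaa {PREP,ADJ}; 7:badint {ADJ,PREP}.
One satisfying assignment: ADV PREP NOUN ADV PREP PREP PREP.
Rule-by-rule: rule 1 ✓; rule 2 ✓; rule 3 ✓; rule 4 ✓.

YES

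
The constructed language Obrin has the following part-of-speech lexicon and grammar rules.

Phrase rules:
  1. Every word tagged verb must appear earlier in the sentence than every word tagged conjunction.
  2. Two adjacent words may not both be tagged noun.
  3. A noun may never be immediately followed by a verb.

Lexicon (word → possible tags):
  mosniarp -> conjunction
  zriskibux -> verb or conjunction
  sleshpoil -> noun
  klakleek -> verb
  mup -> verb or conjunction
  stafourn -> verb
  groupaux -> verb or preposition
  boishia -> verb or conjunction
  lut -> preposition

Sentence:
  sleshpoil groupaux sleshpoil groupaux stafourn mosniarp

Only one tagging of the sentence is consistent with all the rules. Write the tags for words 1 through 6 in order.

Candidates per position — 1:sleshpoil {noun}; 2:groupaux {verb,preposition}; 3:sleshpoil {noun}; 4:groupaux {verb,preposition}; 5:stafourn {verb}; 6:mosniarp {conjunction}.
Position 2: verb is ruled out by rule 3; that leaves preposition.
Position 4: verb is ruled out by rule 3; that leaves preposition.
So the tagging must be: noun preposition noun preposition verb conjunction.
Checking: rule 1 ✓; rule 2 ✓; rule 3 ✓.

noun preposition noun preposition verb conjunction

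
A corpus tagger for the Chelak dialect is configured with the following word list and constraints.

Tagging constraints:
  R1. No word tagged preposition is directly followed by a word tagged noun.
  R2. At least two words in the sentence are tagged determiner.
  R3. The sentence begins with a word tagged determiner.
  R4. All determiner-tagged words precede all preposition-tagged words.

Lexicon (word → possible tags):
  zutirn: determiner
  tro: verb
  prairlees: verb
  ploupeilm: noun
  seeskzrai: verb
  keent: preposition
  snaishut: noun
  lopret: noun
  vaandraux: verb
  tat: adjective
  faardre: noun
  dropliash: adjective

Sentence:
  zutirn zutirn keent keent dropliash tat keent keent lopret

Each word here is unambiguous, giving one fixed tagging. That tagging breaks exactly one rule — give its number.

1

Fixed tagging: determiner determiner preposition preposition adjective adjective preposition preposition noun.
Rule check: R1 fails, R2 ok, R3 ok, R4 ok.
Only rule 1 fails.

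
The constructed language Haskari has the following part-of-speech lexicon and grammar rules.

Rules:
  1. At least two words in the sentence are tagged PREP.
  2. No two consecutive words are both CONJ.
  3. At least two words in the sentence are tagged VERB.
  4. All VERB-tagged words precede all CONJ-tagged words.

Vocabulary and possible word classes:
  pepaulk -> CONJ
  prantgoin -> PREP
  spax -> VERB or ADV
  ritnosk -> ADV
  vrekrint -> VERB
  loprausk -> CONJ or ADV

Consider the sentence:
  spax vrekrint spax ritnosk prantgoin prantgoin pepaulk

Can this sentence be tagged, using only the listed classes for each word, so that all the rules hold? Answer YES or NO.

YES

Candidates per position — 1:spax {VERB,ADV}; 2:vrekrint {VERB}; 3:spax {VERB,ADV}; 4:ritnosk {ADV}; 5:prantgoin {PREP}; 6:prantgoin {PREP}; 7:pepaulk {CONJ}.
One satisfying assignment: ADV VERB VERB ADV PREP PREP CONJ.
Rule-by-rule: rule 1 ✓; rule 2 ✓; rule 3 ✓; rule 4 ✓.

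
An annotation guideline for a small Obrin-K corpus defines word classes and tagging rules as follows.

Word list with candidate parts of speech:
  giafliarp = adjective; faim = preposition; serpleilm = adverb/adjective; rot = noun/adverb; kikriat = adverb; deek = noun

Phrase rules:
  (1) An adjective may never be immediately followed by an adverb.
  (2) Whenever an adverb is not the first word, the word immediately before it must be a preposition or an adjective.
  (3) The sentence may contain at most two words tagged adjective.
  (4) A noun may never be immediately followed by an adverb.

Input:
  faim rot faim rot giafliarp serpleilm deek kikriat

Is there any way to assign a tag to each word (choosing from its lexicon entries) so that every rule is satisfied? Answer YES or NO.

NO

Candidates per position — 1:faim {preposition}; 2:rot {noun,adverb}; 3:faim {preposition}; 4:rot {noun,adverb}; 5:giafliarp {adjective}; 6:serpleilm {adverb,adjective}; 7:deek {noun}; 8:kikriat {adverb}.
Rule 2 cannot be satisfied by any choice of tags from the lexicon.
So there is no consistent tagging.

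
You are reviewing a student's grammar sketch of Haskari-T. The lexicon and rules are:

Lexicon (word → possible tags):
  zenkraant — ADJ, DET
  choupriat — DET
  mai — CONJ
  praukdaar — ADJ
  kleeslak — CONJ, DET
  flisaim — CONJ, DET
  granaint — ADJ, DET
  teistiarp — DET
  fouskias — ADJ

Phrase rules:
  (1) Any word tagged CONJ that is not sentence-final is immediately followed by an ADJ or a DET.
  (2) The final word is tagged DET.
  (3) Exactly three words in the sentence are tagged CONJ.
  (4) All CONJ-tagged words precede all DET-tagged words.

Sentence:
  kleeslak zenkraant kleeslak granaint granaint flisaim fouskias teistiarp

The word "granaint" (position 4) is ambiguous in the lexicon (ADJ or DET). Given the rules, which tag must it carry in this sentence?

Candidates per position — 1:kleeslak {CONJ,DET}; 2:zenkraant {ADJ,DET}; 3:kleeslak {CONJ,DET}; 4:granaint {ADJ,DET}; 5:granaint {ADJ,DET}; 6:flisaim {CONJ,DET}; 7:fouskias {ADJ}; 8:teistiarp {DET}.
Position 1: tagging it DET would leave rule 3 unsatisfiable, so it must be CONJ.
Position 3: tagging it DET would leave rule 3 unsatisfiable, so it must be CONJ.
Position 6: tagging it DET would leave rule 3 unsatisfiable, so it must be CONJ.
Position 2: tagging it DET would leave rule 4 unsatisfiable, so it must be ADJ.
Position 4: tagging it DET would leave rule 4 unsatisfiable, so it must be ADJ.
Position 5: tagging it DET would leave rule 4 unsatisfiable, so it must be ADJ.
The unique satisfying tagging is: CONJ ADJ CONJ ADJ ADJ CONJ ADJ DET.
Check: rule 1 ok; rule 2 ok; rule 3 ok; rule 4 ok.

ADJ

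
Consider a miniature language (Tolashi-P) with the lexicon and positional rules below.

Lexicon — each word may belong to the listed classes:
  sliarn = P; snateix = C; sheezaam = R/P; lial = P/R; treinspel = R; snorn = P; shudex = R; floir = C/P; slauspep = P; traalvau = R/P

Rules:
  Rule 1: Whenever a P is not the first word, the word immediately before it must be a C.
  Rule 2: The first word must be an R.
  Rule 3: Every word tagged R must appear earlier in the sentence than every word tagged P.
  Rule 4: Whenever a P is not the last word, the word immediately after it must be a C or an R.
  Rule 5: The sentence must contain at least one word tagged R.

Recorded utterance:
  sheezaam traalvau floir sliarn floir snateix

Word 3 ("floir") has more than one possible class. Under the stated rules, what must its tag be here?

C

Candidates per position — 1:sheezaam {R,P}; 2:traalvau {R,P}; 3:floir {C,P}; 4:sliarn {P}; 5:floir {C,P}; 6:snateix {C}.
Position 1: tagging it P would leave rule 2 unsatisfiable, so it must be R.
Position 2: tagging it P would leave rule 1 unsatisfiable, so it must be R.
Position 3: tagging it P would leave rule 1 unsatisfiable, so it must be C.
Position 5: tagging it P would leave rule 1 unsatisfiable, so it must be C.
So the tagging must be: R R C P C C.
Checking: rule 1 satisfied; rule 2 satisfied; rule 3 satisfied; rule 4 satisfied; rule 5 satisfied.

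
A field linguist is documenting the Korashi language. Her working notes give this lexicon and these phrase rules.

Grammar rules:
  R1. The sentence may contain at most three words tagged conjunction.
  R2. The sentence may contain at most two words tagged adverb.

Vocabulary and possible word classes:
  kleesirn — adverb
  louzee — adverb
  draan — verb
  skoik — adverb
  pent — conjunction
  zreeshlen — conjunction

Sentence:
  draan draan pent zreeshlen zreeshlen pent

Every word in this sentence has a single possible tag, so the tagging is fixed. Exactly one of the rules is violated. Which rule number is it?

Fixed tagging: verb verb conjunction conjunction conjunction conjunction.
Applying the rules: R1 fail, R2 pass.
Only rule 1 fails.

1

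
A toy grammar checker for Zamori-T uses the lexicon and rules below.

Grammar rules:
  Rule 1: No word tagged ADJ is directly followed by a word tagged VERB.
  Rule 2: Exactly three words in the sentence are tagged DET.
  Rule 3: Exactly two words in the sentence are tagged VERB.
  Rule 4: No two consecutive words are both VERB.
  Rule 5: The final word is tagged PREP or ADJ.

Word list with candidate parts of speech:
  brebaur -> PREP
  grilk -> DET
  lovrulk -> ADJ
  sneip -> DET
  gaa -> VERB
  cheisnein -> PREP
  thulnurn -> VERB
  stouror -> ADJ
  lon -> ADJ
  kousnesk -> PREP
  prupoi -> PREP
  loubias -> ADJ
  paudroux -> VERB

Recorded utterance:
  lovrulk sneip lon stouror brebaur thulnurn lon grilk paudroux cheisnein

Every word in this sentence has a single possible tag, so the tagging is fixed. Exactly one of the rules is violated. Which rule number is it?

Fixed tagging: ADJ DET ADJ ADJ PREP VERB ADJ DET VERB PREP.
Applying the rules: R1 ✓, R2 ✗, R3 ✓, R4 ✓, R5 ✓.
Only rule 2 fails.

2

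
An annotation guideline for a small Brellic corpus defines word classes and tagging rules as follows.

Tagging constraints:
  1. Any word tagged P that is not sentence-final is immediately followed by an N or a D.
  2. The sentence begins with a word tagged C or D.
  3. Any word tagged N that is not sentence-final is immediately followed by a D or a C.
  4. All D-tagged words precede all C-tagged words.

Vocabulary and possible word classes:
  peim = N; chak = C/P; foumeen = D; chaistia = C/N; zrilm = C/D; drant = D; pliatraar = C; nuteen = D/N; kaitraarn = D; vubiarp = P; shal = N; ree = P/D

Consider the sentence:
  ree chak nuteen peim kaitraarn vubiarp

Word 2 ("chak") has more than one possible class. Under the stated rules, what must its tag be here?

Candidates per position — 1:ree {P,D}; 2:chak {C,P}; 3:nuteen {D,N}; 4:peim {N}; 5:kaitraarn {D}; 6:vubiarp {P}.
Position 1: P is ruled out by rule 1; that leaves D.
Position 2: C is ruled out by rule 4; that leaves P.
Position 3: N is ruled out by rule 3; that leaves D.
The unique satisfying tagging is: D P D N D P.
Rule-by-rule: rule 1 holds; rule 2 holds; rule 3 holds; rule 4 holds.

P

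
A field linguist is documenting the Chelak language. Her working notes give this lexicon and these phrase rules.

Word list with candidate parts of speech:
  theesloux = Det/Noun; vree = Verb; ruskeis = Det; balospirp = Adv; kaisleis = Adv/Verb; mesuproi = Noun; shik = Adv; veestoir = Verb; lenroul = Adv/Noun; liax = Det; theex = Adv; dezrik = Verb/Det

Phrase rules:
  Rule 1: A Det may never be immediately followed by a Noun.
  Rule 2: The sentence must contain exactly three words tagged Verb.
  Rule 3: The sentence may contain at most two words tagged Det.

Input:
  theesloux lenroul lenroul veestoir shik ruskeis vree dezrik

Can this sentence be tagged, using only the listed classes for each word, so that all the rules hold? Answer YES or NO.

YES

Candidates per position — 1:theesloux {Det,Noun}; 2:lenroul {Adv,Noun}; 3:lenroul {Adv,Noun}; 4:veestoir {Verb}; 5:shik {Adv}; 6:ruskeis {Det}; 7:vree {Verb}; 8:dezrik {Verb,Det}.
One satisfying assignment: Noun Noun Adv Verb Adv Det Verb Verb.
Checking: rule 1 holds; rule 2 holds; rule 3 holds.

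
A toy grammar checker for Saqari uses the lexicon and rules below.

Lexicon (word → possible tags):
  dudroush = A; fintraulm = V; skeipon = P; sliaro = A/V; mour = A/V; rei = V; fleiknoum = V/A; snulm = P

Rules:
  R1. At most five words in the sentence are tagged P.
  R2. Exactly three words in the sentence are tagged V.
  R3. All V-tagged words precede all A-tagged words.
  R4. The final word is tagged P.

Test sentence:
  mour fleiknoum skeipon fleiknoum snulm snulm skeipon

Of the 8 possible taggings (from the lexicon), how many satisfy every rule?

1

Candidates per position — 1:mour {A,V}; 2:fleiknoum {V,A}; 3:skeipon {P}; 4:fleiknoum {V,A}; 5:snulm {P}; 6:snulm {P}; 7:skeipon {P}.
There are 8 candidate sequences in total.
The sequences that satisfy every rule: V V P V P P P.
Count = 1.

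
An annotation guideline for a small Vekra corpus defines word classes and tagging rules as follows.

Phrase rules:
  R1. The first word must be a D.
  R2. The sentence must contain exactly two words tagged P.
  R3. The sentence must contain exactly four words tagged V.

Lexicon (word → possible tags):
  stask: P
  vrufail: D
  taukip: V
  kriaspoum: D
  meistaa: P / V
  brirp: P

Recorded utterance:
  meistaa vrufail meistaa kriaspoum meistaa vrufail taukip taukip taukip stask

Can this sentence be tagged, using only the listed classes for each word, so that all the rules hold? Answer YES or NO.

Candidates per position — 1:meistaa {P,V}; 2:vrufail {D}; 3:meistaa {P,V}; 4:kriaspoum {D}; 5:meistaa {P,V}; 6:vrufail {D}; 7:taukip {V}; 8:taukip {V}; 9:taukip {V}; 10:stask {P}.
Rule 1 cannot be satisfied by any choice of tags from the lexicon.
So there is no consistent tagging.

NO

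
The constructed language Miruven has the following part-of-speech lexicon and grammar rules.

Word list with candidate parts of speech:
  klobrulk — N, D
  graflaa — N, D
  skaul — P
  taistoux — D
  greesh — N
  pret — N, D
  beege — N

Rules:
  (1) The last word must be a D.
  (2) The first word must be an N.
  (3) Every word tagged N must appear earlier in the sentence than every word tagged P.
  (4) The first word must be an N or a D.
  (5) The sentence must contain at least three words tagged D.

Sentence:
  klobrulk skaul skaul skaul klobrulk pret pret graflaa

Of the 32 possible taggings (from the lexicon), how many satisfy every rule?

1

Candidates per position — 1:klobrulk {N,D}; 2:skaul {P}; 3:skaul {P}; 4:skaul {P}; 5:klobrulk {N,D}; 6:pret {N,D}; 7:pret {N,D}; 8:graflaa {N,D}.
There are 32 candidate sequences in total.
The sequences that satisfy every rule: N P P P D D D D.
Count = 1.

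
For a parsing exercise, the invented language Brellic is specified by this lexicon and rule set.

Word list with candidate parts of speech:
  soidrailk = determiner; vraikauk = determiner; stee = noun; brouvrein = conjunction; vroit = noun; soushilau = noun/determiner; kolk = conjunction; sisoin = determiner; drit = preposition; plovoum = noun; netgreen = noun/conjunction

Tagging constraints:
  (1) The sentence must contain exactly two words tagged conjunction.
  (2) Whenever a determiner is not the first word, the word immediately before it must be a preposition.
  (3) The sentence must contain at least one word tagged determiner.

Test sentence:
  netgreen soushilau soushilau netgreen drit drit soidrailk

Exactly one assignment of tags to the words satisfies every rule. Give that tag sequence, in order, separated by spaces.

Candidates per position — 1:netgreen {noun,conjunction}; 2:soushilau {noun,determiner}; 3:soushilau {noun,determiner}; 4:netgreen {noun,conjunction}; 5:drit {preposition}; 6:drit {preposition}; 7:soidrailk {determiner}.
Position 1: tagging it noun would leave rule 1 unsatisfiable, so it must be conjunction.
Position 2: tagging it determiner would leave rule 2 unsatisfiable, so it must be noun.
Position 3: tagging it determiner would leave rule 2 unsatisfiable, so it must be noun.
Position 4: tagging it noun would leave rule 1 unsatisfiable, so it must be conjunction.
So the tagging must be: conjunction noun noun conjunction preposition preposition determiner.
Verifying each rule — rule 1 holds; rule 2 holds; rule 3 holds.

conjunction noun noun conjunction preposition preposition determiner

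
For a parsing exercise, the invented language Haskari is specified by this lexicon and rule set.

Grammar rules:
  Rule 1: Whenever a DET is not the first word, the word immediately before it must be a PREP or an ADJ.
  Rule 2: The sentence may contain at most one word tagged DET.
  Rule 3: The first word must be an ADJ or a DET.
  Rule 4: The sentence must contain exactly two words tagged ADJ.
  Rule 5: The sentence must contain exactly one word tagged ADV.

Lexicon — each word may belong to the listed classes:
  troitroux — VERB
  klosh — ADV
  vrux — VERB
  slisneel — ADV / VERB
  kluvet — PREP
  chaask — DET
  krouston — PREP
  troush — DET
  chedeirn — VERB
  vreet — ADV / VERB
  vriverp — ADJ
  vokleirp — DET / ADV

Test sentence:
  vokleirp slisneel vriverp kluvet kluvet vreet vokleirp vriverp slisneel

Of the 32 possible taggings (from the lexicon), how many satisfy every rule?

Candidates per position — 1:vokleirp {DET,ADV}; 2:slisneel {ADV,VERB}; 3:vriverp {ADJ}; 4:kluvet {PREP}; 5:kluvet {PREP}; 6:vreet {ADV,VERB}; 7:vokleirp {DET,ADV}; 8:vriverp {ADJ}; 9:slisneel {ADV,VERB}.
There are 32 candidate sequences in total.
The sequences that satisfy every rule: DET VERB ADJ PREP PREP VERB ADV ADJ VERB.
Count = 1.

1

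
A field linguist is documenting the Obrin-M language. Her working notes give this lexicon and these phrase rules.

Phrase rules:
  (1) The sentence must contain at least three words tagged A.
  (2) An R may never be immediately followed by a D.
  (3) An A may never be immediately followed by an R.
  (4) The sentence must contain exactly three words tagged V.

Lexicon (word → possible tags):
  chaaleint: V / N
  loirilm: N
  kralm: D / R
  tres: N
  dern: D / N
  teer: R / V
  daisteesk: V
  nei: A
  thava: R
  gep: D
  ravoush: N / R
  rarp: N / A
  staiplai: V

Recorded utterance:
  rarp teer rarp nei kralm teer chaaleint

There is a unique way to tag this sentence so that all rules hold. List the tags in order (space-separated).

A V A A D V V

Candidates per position — 1:rarp {N,A}; 2:teer {R,V}; 3:rarp {N,A}; 4:nei {A}; 5:kralm {D,R}; 6:teer {R,V}; 7:chaaleint {V,N}.
Position 1: tagging it N would leave rule 1 unsatisfiable, so it must be A.
Position 2: tagging it R would leave rule 3 unsatisfiable, so it must be V.
Position 3: tagging it N would leave rule 1 unsatisfiable, so it must be A.
Position 5: tagging it R would leave rule 3 unsatisfiable, so it must be D.
Position 6: tagging it R would leave rule 4 unsatisfiable, so it must be V.
Position 7: tagging it N would leave rule 4 unsatisfiable, so it must be V.
The only consistent sequence is: A V A A D V V.
Checking: rule 1 satisfied; rule 2 satisfied; rule 3 satisfied; rule 4 satisfied.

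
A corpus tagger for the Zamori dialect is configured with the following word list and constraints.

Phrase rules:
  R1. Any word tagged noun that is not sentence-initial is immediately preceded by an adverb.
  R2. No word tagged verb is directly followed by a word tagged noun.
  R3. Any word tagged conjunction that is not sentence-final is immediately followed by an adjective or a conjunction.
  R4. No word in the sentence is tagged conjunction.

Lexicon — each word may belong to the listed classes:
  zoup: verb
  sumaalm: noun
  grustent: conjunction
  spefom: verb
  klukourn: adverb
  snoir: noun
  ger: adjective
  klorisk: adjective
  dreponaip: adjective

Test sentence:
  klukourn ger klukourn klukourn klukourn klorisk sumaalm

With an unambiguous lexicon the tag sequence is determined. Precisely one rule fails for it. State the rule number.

Fixed tagging: adverb adjective adverb adverb adverb adjective noun.
Applying the rules: R1 violated, R2 holds, R3 holds, R4 holds.
Only rule 1 fails.

1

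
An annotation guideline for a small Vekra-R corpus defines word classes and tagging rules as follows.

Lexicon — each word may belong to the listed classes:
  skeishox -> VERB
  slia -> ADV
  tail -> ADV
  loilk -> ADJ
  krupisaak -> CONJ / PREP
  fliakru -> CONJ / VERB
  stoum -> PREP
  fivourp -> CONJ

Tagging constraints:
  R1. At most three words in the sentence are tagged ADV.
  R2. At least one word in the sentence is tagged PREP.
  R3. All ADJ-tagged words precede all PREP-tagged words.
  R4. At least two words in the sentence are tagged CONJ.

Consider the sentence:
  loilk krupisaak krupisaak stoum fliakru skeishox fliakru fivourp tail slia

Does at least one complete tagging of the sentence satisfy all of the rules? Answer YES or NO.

YES

Candidates per position — 1:loilk {ADJ}; 2:krupisaak {CONJ,PREP}; 3:krupisaak {CONJ,PREP}; 4:stoum {PREP}; 5:fliakru {CONJ,VERB}; 6:skeishox {VERB}; 7:fliakru {CONJ,VERB}; 8:fivourp {CONJ}; 9:tail {ADV}; 10:slia {ADV}.
One satisfying assignment: ADJ PREP PREP PREP CONJ VERB CONJ CONJ ADV ADV.
Checking: rule 1 ok; rule 2 ok; rule 3 ok; rule 4 ok.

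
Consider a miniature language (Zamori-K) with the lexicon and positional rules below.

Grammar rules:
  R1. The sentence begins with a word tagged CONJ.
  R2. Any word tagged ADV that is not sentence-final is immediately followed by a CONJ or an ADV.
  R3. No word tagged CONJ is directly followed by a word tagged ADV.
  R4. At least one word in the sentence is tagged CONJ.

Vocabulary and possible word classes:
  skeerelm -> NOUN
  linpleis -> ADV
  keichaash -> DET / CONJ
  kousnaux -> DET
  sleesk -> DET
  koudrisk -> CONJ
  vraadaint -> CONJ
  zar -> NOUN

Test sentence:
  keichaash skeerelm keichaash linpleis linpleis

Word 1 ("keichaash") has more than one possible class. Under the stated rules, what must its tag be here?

Candidates per position — 1:keichaash {DET,CONJ}; 2:skeerelm {NOUN}; 3:keichaash {DET,CONJ}; 4:linpleis {ADV}; 5:linpleis {ADV}.
Word 1 cannot be DET — rule 1 would then fail for every completion. It is CONJ.
Word 3 cannot be CONJ — rule 3 would then fail for every completion. It is DET.
That leaves exactly one tagging: CONJ NOUN DET ADV ADV.
Rule-by-rule: rule 1 ✓; rule 2 ✓; rule 3 ✓; rule 4 ✓.

CONJ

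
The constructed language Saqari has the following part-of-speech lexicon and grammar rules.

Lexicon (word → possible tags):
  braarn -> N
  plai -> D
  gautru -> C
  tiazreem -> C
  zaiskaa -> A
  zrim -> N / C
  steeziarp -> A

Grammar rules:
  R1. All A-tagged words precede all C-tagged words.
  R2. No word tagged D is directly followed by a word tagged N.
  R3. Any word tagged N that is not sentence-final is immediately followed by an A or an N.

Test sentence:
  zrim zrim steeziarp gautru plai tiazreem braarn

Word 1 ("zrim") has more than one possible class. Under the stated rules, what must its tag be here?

Candidates per position — 1:zrim {N,C}; 2:zrim {N,C}; 3:steeziarp {A}; 4:gautru {C}; 5:plai {D}; 6:tiazreem {C}; 7:braarn {N}.
Word 1 cannot be C — rule 1 would then fail for every completion. It is N.
Word 2 cannot be C — rule 1 would then fail for every completion. It is N.
That leaves exactly one tagging: N N A C D C N.
Rule-by-rule: rule 1 satisfied; rule 2 satisfied; rule 3 satisfied.

N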